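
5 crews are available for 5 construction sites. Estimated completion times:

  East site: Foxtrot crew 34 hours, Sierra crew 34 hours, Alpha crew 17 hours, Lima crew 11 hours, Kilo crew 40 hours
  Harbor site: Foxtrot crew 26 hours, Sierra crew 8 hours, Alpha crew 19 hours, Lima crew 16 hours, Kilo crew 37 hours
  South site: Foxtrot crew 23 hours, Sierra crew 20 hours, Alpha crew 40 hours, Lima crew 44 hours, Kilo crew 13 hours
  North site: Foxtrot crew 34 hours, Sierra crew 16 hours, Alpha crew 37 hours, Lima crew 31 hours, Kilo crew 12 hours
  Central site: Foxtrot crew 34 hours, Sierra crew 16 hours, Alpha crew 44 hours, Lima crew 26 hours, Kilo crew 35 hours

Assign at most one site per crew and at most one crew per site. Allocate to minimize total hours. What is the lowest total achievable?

Minimum total: 81 hours

Treat this as an assignment problem: match each crew to one site.
Optimal: Foxtrot crew→South site (23 hours), Sierra crew→Central site (16 hours), Alpha crew→Harbor site (19 hours), Lima crew→East site (11 hours), Kilo crew→North site (12 hours) — total 23+16+19+11+12 = 81 hours.
No other one-to-one assignment undercuts 81 hours.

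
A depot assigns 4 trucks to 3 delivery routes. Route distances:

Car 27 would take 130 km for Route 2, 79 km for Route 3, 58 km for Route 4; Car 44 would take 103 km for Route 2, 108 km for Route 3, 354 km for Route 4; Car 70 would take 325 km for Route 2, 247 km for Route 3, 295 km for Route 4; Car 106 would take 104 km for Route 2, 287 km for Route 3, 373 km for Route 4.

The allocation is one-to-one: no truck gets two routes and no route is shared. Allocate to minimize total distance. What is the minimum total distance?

Minimum total: 270 km

Optimal: Car 106→Route 2 (104 km), Car 44→Route 3 (108 km), Car 27→Route 4 (58 km) — total 104+108+58 = 270 km.
Min-entry greedy (repeatedly take the single cheapest remaining cell) gives 408 km, worse by 138.
Next-best assignment: Car 44→Route 2, Car 70→Route 3, Car 27→Route 4 = 408 km.
Swapping Car 106↔Car 44 (Car 106→Route 3 287 km, Car 44→Route 2 103 km) adds 178.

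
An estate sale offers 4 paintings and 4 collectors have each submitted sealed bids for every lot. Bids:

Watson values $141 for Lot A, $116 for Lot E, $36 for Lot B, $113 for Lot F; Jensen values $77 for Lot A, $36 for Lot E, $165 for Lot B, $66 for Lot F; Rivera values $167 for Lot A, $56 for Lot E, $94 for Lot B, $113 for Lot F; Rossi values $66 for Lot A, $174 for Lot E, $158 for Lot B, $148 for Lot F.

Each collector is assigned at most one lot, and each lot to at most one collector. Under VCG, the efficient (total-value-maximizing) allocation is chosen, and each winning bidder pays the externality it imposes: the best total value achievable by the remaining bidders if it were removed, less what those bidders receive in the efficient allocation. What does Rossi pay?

Efficient allocation: Watson→Lot F ($113), Jensen→Lot B ($165), Rivera→Lot A ($167), Rossi→Lot E ($174); total welfare W = $619.
Rossi receives Lot E at value $174, so the others get W − 174 = $445.
Without Rossi: best allocation of the remaining 3 bidders over all 4 lots is Watson→Lot E ($116), Jensen→Lot B ($165), Rivera→Lot A ($167), total $448.
VCG payment = (others' best without Rossi) − (others' welfare with Rossi) = 448 − 445 = $3.

Rossi pays $3.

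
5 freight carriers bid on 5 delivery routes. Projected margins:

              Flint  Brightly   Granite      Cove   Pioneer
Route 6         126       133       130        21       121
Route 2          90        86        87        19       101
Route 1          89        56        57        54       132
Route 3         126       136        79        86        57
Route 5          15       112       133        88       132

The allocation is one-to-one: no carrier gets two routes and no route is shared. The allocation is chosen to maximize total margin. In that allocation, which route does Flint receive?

Optimal: Flint→Route 2 ($90k), Brightly→Route 3 ($136k), Granite→Route 6 ($130k), Cove→Route 5 ($88k), Pioneer→Route 1 ($132k) — total 90+136+130+88+132 = $576k.
Next-best assignment: Flint→Route 2, Brightly→Route 6, Granite→Route 5, Cove→Route 3, Pioneer→Route 1 = $574k.
Flint's own top route is Route 6 ($126k), but forcing Flint→Route 6 and reassigning the rest optimally gives only $569k — worse by 7.

Flint receives Route 2.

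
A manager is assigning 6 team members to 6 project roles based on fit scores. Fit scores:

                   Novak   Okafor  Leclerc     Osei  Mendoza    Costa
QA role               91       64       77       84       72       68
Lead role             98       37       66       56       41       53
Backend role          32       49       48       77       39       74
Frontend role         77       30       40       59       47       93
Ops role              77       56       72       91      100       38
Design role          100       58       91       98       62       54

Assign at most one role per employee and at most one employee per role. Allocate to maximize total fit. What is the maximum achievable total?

Maximum total: 523 pts

Treat this as an assignment problem: match each employee to one role.
Optimal: Novak→Lead role (98 pts), Okafor→QA role (64 pts), Leclerc→Design role (91 pts), Osei→Backend role (77 pts), Mendoza→Ops role (100 pts), Costa→Frontend role (93 pts) — total 98+64+91+77+100+93 = 523 pts.
Column-greedy (each role in turn goes to its best remaining employee) gives 485 pts, worse by 38.
Next-best assignment: Novak→Lead role, Okafor→Backend role, Leclerc→QA role, Osei→Design role, Mendoza→Ops role, Costa→Frontend role = 515 pts.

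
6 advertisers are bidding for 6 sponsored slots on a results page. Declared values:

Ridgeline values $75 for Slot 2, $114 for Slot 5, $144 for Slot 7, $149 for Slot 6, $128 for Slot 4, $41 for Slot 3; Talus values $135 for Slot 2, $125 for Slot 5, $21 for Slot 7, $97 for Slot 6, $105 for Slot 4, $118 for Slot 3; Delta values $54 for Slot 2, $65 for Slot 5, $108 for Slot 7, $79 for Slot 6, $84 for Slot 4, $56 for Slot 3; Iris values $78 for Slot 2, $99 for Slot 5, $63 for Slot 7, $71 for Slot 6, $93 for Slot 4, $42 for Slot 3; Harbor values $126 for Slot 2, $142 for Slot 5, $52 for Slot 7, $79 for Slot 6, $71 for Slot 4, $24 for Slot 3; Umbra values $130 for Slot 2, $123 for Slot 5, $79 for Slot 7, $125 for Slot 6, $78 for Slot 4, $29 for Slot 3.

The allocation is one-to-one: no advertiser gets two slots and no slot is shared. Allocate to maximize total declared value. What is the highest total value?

Treat this as an assignment problem: match each advertiser to one slot.
Optimal: Ridgeline→Slot 6 ($149), Talus→Slot 3 ($118), Delta→Slot 7 ($108), Iris→Slot 4 ($93), Harbor→Slot 5 ($142), Umbra→Slot 2 ($130) — total 149+118+108+93+142+130 = $740.
Row-greedy (each advertiser in turn takes its best remaining slot) gives $591, worse by 149.
Next-best assignment: Ridgeline→Slot 6, Talus→Slot 3, Delta→Slot 7, Iris→Slot 4, Harbor→Slot 2, Umbra→Slot 5 = $717.
Swapping Umbra↔Ridgeline (Umbra→Slot 6 $125, Ridgeline→Slot 2 $75) loses 79.
No other one-to-one assignment exceeds $740.

Max total: $740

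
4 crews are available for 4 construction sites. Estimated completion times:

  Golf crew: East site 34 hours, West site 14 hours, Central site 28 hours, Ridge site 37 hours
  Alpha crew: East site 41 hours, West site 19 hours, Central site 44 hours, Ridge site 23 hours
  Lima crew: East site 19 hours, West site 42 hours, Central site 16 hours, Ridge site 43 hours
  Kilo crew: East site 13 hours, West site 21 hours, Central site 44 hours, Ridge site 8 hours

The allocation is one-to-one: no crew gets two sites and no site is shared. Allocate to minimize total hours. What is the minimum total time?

Optimal: Golf crew→West site (14 hours), Alpha crew→Ridge site (23 hours), Lima crew→Central site (16 hours), Kilo crew→East site (13 hours) — total 14+23+16+13 = 66 hours.
Min-entry greedy (repeatedly take the single cheapest remaining cell) gives 79 hours, worse by 13.
No other one-to-one assignment undercuts 66 hours.

Min total: 66 hours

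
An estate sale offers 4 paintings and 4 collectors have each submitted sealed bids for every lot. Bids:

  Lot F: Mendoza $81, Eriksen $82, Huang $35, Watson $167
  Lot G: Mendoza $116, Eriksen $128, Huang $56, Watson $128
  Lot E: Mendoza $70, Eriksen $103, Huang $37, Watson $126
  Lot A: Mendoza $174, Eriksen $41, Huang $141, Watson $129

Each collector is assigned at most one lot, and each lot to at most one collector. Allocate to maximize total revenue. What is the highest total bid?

Treat this as an assignment problem: match each collector to one lot.
Optimal: Mendoza→Lot G ($116), Eriksen→Lot E ($103), Huang→Lot A ($141), Watson→Lot F ($167) — total 116+103+141+167 = $527.
Next-best assignment: Mendoza→Lot E, Eriksen→Lot G, Huang→Lot A, Watson→Lot F = $506.

Maximum total: $527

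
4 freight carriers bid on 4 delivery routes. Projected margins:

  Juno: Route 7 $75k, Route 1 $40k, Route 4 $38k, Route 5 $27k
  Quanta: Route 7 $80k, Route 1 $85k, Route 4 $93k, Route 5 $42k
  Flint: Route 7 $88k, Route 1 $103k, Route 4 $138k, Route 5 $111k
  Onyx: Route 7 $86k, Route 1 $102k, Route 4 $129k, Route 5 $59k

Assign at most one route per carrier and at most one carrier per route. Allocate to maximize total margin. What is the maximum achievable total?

Maximum total: $400k

Treat this as an assignment problem: match each carrier to one route.
Optimal: Juno→Route 7 ($75k), Quanta→Route 1 ($85k), Flint→Route 5 ($111k), Onyx→Route 4 ($129k) — total 75+85+111+129 = $400k.
Max-entry greedy (repeatedly take the single best remaining cell) gives $347k, worse by 53.
Next-best assignment: Juno→Route 7, Quanta→Route 4, Flint→Route 5, Onyx→Route 1 = $381k.
Swapping Flint↔Quanta (Flint→Route 1 $103k, Quanta→Route 5 $42k) loses 51.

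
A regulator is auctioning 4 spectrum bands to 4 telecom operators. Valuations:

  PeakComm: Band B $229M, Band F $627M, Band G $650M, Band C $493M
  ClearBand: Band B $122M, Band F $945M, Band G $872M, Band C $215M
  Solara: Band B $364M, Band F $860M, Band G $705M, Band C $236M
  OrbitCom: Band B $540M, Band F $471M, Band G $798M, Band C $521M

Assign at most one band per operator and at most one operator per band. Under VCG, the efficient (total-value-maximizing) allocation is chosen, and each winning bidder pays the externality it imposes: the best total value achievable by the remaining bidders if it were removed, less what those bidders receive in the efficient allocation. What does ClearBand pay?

ClearBand pays $258M.

Efficient allocation: PeakComm→Band C ($493M), ClearBand→Band G ($872M), Solara→Band F ($860M), OrbitCom→Band B ($540M); total welfare W = $2765M.
ClearBand receives Band G at value $872M, so the others get W − 872 = $1893M.
Without ClearBand: best allocation of the remaining 3 bidders over all 4 bands is PeakComm→Band C ($493M), Solara→Band F ($860M), OrbitCom→Band G ($798M), total $2151M.
VCG payment = (others' best without ClearBand) − (others' welfare with ClearBand) = 2151 − 1893 = $258M.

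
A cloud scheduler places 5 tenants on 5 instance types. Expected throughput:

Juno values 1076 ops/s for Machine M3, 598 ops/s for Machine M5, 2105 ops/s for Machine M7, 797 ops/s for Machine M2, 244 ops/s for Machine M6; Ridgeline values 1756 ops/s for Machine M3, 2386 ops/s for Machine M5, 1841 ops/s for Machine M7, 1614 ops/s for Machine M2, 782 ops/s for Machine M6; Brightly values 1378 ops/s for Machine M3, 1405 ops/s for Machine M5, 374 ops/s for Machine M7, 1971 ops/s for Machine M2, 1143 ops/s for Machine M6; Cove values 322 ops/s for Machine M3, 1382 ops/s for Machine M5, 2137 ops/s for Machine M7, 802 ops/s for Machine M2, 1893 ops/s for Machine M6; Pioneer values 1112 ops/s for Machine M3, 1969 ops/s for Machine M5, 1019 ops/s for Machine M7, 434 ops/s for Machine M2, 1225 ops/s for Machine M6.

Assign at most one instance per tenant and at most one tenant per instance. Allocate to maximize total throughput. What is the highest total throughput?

Maximum total: 9694 ops/s

This is the linear assignment problem.
Optimal: Juno→Machine M7 (2105 ops/s), Ridgeline→Machine M3 (1756 ops/s), Brightly→Machine M2 (1971 ops/s), Cove→Machine M6 (1893 ops/s), Pioneer→Machine M5 (1969 ops/s) — total 2105+1756+1971+1893+1969 = 9694 ops/s.
Max-entry greedy (repeatedly take the single best remaining cell) gives 8795 ops/s, worse by 899.
Next-best assignment: Juno→Machine M7, Ridgeline→Machine M5, Brightly→Machine M2, Cove→Machine M6, Pioneer→Machine M3 = 9467 ops/s.
Swapping Cove↔Brightly (Cove→Machine M2 802 ops/s, Brightly→Machine M6 1143 ops/s) loses 1919.
No other one-to-one assignment exceeds 9694 ops/s.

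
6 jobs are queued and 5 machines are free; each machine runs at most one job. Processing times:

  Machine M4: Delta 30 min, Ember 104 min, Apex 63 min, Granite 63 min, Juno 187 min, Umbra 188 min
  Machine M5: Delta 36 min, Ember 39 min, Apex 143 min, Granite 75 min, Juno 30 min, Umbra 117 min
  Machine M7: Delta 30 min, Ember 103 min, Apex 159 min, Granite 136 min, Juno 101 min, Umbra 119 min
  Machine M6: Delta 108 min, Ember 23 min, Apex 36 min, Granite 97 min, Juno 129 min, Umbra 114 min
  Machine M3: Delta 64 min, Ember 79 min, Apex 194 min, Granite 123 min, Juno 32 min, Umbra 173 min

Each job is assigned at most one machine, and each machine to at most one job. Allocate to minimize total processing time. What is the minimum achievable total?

Optimal: Granite→Machine M4 (63 min), Ember→Machine M5 (39 min), Delta→Machine M7 (30 min), Apex→Machine M6 (36 min), Juno→Machine M3 (32 min) — total 63+39+30+36+32 = 200 min.
Column-greedy (each machine in turn goes to its cheapest remaining job) gives 322 min, worse by 122.
Checked against all permutations: 200 min is optimal.

Minimum total: 200 min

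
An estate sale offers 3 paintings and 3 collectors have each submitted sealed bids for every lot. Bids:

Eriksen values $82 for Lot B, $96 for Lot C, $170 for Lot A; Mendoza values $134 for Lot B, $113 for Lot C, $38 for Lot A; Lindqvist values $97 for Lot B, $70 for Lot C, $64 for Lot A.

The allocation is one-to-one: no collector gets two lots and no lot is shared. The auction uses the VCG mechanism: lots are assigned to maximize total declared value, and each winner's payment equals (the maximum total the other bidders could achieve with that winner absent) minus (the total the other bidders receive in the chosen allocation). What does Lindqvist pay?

Efficient allocation: Eriksen→Lot A ($170), Mendoza→Lot C ($113), Lindqvist→Lot B ($97); total welfare W = $380.
Lindqvist receives Lot B at value $97, so the others get W − 97 = $283.
Without Lindqvist: best allocation of the remaining 2 bidders over all 3 lots is Eriksen→Lot A ($170), Mendoza→Lot B ($134), total $304.
VCG payment = (others' best without Lindqvist) − (others' welfare with Lindqvist) = 304 − 283 = $21.

Lindqvist pays $21.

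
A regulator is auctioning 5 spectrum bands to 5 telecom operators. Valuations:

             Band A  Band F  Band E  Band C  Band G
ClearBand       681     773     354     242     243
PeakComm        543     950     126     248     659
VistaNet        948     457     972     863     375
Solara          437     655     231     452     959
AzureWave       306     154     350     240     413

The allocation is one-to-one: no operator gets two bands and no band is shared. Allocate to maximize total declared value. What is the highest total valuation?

Maximum total: $3803M

Optimal: ClearBand→Band A ($681M), PeakComm→Band F ($950M), VistaNet→Band C ($863M), Solara→Band G ($959M), AzureWave→Band E ($350M) — total 681+950+863+959+350 = $3803M.
Column-greedy (each band in turn goes to its best remaining operator) gives $3117M, worse by 686.
Next-best assignment: ClearBand→Band A, PeakComm→Band F, VistaNet→Band E, Solara→Band G, AzureWave→Band C = $3802M.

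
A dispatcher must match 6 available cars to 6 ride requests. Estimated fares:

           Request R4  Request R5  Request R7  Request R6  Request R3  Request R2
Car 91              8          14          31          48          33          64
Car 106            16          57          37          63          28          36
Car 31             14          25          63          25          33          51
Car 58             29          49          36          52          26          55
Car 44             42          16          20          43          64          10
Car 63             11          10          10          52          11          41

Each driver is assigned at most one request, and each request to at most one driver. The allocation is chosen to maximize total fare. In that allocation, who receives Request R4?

Car 58 receives Request R4.

This is a one-to-one assignment (maximum-weight bipartite matching).
Optimal: Car 91→Request R2 ($64), Car 106→Request R5 ($57), Car 31→Request R7 ($63), Car 58→Request R4 ($29), Car 44→Request R3 ($64), Car 63→Request R6 ($52) — total 64+57+63+29+64+52 = $329.
Next-best assignment: Car 91→Request R2, Car 106→Request R6, Car 31→Request R7, Car 58→Request R5, Car 44→Request R3, Car 63→Request R4 = $314.
Swapping Car 63↔Car 31 (Car 63→Request R7 $10, Car 31→Request R6 $25) loses 80.
No other one-to-one assignment exceeds $329.
Car 58's own top request is Request R2 ($55), but forcing Car 58→Request R2 and reassigning the rest optimally gives only $302 — worse by 27.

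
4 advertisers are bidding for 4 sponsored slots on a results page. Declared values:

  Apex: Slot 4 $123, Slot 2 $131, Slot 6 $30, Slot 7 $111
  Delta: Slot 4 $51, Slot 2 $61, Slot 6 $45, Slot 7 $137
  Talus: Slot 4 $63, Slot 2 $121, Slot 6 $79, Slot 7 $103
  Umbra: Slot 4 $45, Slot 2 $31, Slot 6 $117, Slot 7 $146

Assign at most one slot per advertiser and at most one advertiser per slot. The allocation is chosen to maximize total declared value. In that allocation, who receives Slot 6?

Treat this as an assignment problem: match each advertiser to one slot.
Optimal: Apex→Slot 4 ($123), Delta→Slot 7 ($137), Talus→Slot 2 ($121), Umbra→Slot 6 ($117) — total 123+137+121+117 = $498.
Row-greedy (each advertiser in turn takes its best remaining slot) gives $392, worse by 106.
Swapping Delta↔Umbra (Delta→Slot 6 $45, Umbra→Slot 7 $146) loses 63.
No other one-to-one assignment exceeds $498.
Umbra's own top slot is Slot 7 ($146), but forcing Umbra→Slot 7 and reassigning the rest optimally gives only $435 — worse by 63.

Umbra receives Slot 6.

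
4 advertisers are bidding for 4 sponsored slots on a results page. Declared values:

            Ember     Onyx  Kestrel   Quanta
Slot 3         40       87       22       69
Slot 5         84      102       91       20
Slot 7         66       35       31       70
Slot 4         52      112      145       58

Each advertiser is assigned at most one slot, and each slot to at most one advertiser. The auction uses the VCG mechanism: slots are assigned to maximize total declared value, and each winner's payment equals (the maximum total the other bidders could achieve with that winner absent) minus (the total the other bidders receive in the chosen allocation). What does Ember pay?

Efficient allocation: Ember→Slot 5 ($84), Onyx→Slot 3 ($87), Kestrel→Slot 4 ($145), Quanta→Slot 7 ($70); total welfare W = $386.
Ember receives Slot 5 at value $84, so the others get W − 84 = $302.
Without Ember: best allocation of the remaining 3 bidders over all 4 slots is Onyx→Slot 5 ($102), Kestrel→Slot 4 ($145), Quanta→Slot 7 ($70), total $317.
VCG payment = (others' best without Ember) − (others' welfare with Ember) = 317 − 302 = $15.

Ember pays $15.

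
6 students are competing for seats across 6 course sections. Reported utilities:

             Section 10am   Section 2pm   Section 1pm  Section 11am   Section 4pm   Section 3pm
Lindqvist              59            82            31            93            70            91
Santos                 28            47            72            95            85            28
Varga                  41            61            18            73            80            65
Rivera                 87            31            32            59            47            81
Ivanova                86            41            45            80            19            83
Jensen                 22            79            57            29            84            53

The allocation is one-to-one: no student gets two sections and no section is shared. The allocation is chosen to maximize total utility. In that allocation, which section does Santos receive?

Santos receives Section 1pm.

This is the linear assignment problem.
Optimal: Lindqvist→Section 11am (93 points), Santos→Section 1pm (72 points), Varga→Section 4pm (80 points), Rivera→Section 10am (87 points), Ivanova→Section 3pm (83 points), Jensen→Section 2pm (79 points) — total 93+72+80+87+83+79 = 494 points.
Max-entry greedy (repeatedly take the single best remaining cell) gives 463 points, worse by 31.
Santos's own top section is Section 11am (95 points), but forcing Santos→Section 11am and reassigning the rest optimally gives only 484 points — worse by 10.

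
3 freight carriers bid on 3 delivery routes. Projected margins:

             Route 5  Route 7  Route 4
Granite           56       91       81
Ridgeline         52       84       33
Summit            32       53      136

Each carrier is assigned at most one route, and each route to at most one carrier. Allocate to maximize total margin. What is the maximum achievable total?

Max total: $279k

This is the linear assignment problem.
Optimal: Granite→Route 7 ($91k), Ridgeline→Route 5 ($52k), Summit→Route 4 ($136k) — total 91+52+136 = $279k.
Column-greedy (each route in turn goes to its best remaining carrier) gives $276k, worse by 3.
Checked against all permutations: $279k is optimal.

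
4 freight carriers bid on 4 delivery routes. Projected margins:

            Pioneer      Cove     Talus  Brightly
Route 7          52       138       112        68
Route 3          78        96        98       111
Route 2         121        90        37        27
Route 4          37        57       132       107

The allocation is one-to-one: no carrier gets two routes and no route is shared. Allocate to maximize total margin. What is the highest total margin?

This is the linear assignment problem.
Optimal: Pioneer→Route 2 ($121k), Cove→Route 7 ($138k), Talus→Route 4 ($132k), Brightly→Route 3 ($111k) — total 121+138+132+111 = $502k.
Next-best assignment: Pioneer→Route 2, Cove→Route 7, Talus→Route 3, Brightly→Route 4 = $464k.
No other one-to-one assignment exceeds $502k.

Max total: $502k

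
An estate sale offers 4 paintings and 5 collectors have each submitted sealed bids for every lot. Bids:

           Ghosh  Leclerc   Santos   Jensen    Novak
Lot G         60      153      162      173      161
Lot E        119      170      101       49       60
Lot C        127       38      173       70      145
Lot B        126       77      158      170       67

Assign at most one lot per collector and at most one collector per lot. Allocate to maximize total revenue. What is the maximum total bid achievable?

Max total: $674

Optimal: Novak→Lot G ($161), Leclerc→Lot E ($170), Santos→Lot C ($173), Jensen→Lot B ($170) — total 161+170+173+170 = $674.
Max-entry greedy (repeatedly take the single best remaining cell) gives $642, worse by 32.
Swapping Novak↔Santos (Novak→Lot C $145, Santos→Lot G $162) loses 27.
No other one-to-one assignment exceeds $674.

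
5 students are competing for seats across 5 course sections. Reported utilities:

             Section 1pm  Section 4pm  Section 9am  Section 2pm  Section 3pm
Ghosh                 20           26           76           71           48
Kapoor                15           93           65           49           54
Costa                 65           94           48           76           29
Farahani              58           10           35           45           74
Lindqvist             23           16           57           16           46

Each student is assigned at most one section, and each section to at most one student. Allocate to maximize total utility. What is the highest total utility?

Maximum total: 360 points

Optimal: Ghosh→Section 2pm (71 points), Kapoor→Section 4pm (93 points), Costa→Section 1pm (65 points), Farahani→Section 3pm (74 points), Lindqvist→Section 9am (57 points) — total 71+93+65+74+57 = 360 points.
Column-greedy (each section in turn goes to its best remaining student) gives 325 points, worse by 35.
Next-best assignment: Ghosh→Section 9am, Kapoor→Section 4pm, Costa→Section 2pm, Farahani→Section 1pm, Lindqvist→Section 3pm = 349 points.
Every other assignment is strictly worse.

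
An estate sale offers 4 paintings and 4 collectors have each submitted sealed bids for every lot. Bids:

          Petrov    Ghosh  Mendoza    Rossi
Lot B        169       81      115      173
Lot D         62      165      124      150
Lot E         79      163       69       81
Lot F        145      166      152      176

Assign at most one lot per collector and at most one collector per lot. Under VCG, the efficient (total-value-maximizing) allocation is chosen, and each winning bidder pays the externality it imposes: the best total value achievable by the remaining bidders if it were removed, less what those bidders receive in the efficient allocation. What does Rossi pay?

Efficient allocation: Petrov→Lot B ($169), Ghosh→Lot E ($163), Mendoza→Lot F ($152), Rossi→Lot D ($150); total welfare W = $634.
Rossi receives Lot D at value $150, so the others get W − 150 = $484.
Without Rossi: best allocation of the remaining 3 bidders over all 4 lots is Petrov→Lot B ($169), Ghosh→Lot D ($165), Mendoza→Lot F ($152), total $486.
VCG payment = (others' best without Rossi) − (others' welfare with Rossi) = 486 − 484 = $2.

Rossi pays $2.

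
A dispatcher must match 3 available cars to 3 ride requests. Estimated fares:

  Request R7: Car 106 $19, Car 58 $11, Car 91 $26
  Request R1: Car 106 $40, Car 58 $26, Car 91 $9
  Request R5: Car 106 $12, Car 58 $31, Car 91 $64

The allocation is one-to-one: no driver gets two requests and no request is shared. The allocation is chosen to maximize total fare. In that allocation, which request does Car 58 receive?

This is a one-to-one assignment (maximum-weight bipartite matching).
Optimal: Car 106→Request R1 ($40), Car 58→Request R7 ($11), Car 91→Request R5 ($64) — total 40+11+64 = $115.
Row-greedy (each driver in turn takes its best remaining request) gives $97, worse by 18.
Every other assignment is strictly worse.
Car 58's own top request is Request R5 ($31), but forcing Car 58→Request R5 and reassigning the rest optimally gives only $97 — worse by 18.

Car 58 receives Request R7.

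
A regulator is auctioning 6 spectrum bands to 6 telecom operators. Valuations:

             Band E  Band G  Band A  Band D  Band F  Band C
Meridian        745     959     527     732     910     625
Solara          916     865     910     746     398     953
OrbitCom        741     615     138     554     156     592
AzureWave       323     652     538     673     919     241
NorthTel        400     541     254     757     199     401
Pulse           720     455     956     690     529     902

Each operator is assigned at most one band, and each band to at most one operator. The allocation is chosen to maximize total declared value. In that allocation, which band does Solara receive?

Optimal: Meridian→Band G ($959M), Solara→Band C ($953M), OrbitCom→Band E ($741M), AzureWave→Band F ($919M), NorthTel→Band D ($757M), Pulse→Band A ($956M) — total 959+953+741+919+757+956 = $5285M.
No other one-to-one assignment exceeds $5285M.

Solara receives Band C.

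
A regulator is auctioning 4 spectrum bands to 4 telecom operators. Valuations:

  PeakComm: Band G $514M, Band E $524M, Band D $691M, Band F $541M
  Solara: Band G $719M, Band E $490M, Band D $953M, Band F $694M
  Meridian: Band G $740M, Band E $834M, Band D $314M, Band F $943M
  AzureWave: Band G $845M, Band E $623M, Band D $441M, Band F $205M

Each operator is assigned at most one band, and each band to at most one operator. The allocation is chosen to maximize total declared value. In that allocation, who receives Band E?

PeakComm receives Band E.

Optimal: PeakComm→Band E ($524M), Solara→Band D ($953M), Meridian→Band F ($943M), AzureWave→Band G ($845M) — total 524+953+943+845 = $3265M.
Row-greedy (each operator in turn takes its best remaining band) gives $2976M, worse by 289.
PeakComm's own top band is Band D ($691M), but forcing PeakComm→Band D and reassigning the rest optimally gives only $3064M — worse by 201.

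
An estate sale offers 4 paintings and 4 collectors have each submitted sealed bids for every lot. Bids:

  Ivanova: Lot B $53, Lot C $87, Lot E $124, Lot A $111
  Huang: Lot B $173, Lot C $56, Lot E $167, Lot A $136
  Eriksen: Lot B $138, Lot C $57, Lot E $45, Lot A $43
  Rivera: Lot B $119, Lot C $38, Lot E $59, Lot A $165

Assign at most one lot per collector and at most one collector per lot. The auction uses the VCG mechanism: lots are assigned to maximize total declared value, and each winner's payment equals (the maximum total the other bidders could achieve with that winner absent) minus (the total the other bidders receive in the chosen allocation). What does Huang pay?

Efficient allocation: Ivanova→Lot C ($87), Huang→Lot E ($167), Eriksen→Lot B ($138), Rivera→Lot A ($165); total welfare W = $557.
Huang receives Lot E at value $167, so the others get W − 167 = $390.
Without Huang: best allocation of the remaining 3 bidders over all 4 lots is Ivanova→Lot E ($124), Eriksen→Lot B ($138), Rivera→Lot A ($165), total $427.
VCG payment = (others' best without Huang) − (others' welfare with Huang) = 427 − 390 = $37.

Huang pays $37.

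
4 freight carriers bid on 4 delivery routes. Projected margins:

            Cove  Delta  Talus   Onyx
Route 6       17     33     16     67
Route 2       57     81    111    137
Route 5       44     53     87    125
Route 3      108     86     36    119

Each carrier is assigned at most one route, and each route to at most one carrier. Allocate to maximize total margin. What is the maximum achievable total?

This is a one-to-one assignment (maximum-weight bipartite matching).
Optimal: Cove→Route 3 ($108k), Delta→Route 6 ($33k), Talus→Route 2 ($111k), Onyx→Route 5 ($125k) — total 108+33+111+125 = $377k.
Max-entry greedy (repeatedly take the single best remaining cell) gives $365k, worse by 12.

Max total: $377k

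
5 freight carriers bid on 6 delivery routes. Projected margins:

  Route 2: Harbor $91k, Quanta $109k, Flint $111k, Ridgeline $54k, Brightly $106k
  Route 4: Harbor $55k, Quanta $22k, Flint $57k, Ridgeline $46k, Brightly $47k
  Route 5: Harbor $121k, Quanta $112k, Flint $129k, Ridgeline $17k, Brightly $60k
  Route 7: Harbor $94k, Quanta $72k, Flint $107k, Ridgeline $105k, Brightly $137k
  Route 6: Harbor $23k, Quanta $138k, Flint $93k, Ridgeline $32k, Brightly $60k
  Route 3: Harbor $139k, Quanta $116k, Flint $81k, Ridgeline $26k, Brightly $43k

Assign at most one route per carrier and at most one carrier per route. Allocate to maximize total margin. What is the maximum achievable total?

Treat this as an assignment problem: match each carrier to one route.
Optimal: Harbor→Route 3 ($139k), Quanta→Route 6 ($138k), Flint→Route 5 ($129k), Ridgeline→Route 7 ($105k), Brightly→Route 2 ($106k) — total 139+138+129+105+106 = $617k.
Column-greedy (each route in turn goes to its best remaining carrier) gives $447k, worse by 170.
Swapping Quanta↔Ridgeline (Quanta→Route 7 $72k, Ridgeline→Route 6 $32k) loses 139.

Maximum total: $617k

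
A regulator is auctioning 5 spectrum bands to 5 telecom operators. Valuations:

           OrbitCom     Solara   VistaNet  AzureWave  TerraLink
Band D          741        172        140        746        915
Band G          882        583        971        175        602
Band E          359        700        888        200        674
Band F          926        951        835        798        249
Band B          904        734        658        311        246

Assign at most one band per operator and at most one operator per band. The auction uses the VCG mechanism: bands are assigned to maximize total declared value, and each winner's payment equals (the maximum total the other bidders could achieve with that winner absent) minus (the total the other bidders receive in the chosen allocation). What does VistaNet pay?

VistaNet pays $12M.

Efficient allocation: OrbitCom→Band B ($904M), Solara→Band E ($700M), VistaNet→Band G ($971M), AzureWave→Band F ($798M), TerraLink→Band D ($915M); total welfare W = $4288M.
VistaNet receives Band G at value $971M, so the others get W − 971 = $3317M.
Without VistaNet: best allocation of the remaining 4 bidders over all 5 bands is OrbitCom→Band G ($882M), Solara→Band B ($734M), AzureWave→Band F ($798M), TerraLink→Band D ($915M), total $3329M.
VCG payment = (others' best without VistaNet) − (others' welfare with VistaNet) = 3329 − 3317 = $12M.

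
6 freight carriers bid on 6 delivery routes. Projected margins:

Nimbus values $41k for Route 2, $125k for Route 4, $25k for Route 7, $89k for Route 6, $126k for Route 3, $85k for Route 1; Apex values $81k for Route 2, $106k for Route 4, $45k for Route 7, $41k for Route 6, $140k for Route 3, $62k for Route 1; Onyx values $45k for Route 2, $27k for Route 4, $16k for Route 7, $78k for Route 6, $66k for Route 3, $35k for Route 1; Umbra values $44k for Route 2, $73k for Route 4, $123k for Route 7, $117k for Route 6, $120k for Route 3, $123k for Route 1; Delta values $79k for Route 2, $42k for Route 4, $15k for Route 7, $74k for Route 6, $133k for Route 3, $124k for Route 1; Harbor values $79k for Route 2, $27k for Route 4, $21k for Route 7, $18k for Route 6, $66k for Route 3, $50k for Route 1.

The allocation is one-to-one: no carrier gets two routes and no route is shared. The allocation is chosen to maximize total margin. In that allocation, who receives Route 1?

Delta receives Route 1.

Optimal: Nimbus→Route 4 ($125k), Apex→Route 3 ($140k), Onyx→Route 6 ($78k), Umbra→Route 7 ($123k), Delta→Route 1 ($124k), Harbor→Route 2 ($79k) — total 125+140+78+123+124+79 = $669k.
Row-greedy (each carrier in turn takes its best remaining route) gives $636k, worse by 33.
Swapping Delta↔Umbra (Delta→Route 7 $15k, Umbra→Route 1 $123k) loses 109.
Every other assignment is strictly worse.
Delta's own top route is Route 3 ($133k), but forcing Delta→Route 3 and reassigning the rest optimally gives only $604k — worse by 65.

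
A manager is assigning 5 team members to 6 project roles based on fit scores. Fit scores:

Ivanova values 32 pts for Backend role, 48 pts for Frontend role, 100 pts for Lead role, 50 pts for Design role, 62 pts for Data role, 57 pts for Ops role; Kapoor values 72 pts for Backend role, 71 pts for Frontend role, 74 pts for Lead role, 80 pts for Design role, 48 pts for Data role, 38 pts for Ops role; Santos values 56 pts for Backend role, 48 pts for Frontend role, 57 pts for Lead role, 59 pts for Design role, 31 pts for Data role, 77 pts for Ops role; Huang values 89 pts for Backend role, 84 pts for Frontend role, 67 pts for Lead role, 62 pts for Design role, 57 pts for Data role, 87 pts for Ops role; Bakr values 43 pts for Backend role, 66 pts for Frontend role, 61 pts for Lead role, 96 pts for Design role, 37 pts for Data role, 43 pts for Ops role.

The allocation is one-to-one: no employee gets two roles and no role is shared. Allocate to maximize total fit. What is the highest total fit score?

Optimal: Ivanova→Lead role (100 pts), Kapoor→Frontend role (71 pts), Santos→Ops role (77 pts), Huang→Backend role (89 pts), Bakr→Design role (96 pts) — total 100+71+77+89+96 = 433 pts.
Column-greedy (each role in turn goes to its best remaining employee) gives 387 pts, worse by 46.
Next-best assignment: Ivanova→Lead role, Kapoor→Backend role, Santos→Ops role, Huang→Frontend role, Bakr→Design role = 429 pts.
Every other assignment is strictly worse.

Max total: 433 pts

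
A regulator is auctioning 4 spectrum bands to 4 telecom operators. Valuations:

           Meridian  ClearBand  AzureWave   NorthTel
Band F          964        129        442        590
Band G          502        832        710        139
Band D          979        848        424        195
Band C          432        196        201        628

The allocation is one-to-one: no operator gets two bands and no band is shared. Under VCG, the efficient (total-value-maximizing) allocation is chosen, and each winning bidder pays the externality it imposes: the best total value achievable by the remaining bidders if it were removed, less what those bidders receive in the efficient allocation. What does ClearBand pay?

ClearBand pays $15M.

Efficient allocation: Meridian→Band F ($964M), ClearBand→Band D ($848M), AzureWave→Band G ($710M), NorthTel→Band C ($628M); total welfare W = $3150M.
ClearBand receives Band D at value $848M, so the others get W − 848 = $2302M.
Without ClearBand: best allocation of the remaining 3 bidders over all 4 bands is Meridian→Band D ($979M), AzureWave→Band G ($710M), NorthTel→Band C ($628M), total $2317M.
VCG payment = (others' best without ClearBand) − (others' welfare with ClearBand) = 2317 − 2302 = $15M.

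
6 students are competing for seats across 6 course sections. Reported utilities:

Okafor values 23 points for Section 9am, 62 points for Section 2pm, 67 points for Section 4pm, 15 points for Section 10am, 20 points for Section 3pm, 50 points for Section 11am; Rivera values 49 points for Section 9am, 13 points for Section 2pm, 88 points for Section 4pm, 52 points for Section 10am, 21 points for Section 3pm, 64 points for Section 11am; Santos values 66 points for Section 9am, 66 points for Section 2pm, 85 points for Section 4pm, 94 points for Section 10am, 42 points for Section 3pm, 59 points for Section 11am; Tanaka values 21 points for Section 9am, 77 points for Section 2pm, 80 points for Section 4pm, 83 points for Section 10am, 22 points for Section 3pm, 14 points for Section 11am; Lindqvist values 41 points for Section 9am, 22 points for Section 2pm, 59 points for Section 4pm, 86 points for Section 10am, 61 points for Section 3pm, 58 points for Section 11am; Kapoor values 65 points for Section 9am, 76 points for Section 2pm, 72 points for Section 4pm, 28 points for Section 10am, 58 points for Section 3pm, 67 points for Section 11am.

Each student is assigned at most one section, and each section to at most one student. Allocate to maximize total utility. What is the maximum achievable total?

This is the linear assignment problem.
Optimal: Okafor→Section 11am (50 points), Rivera→Section 4pm (88 points), Santos→Section 10am (94 points), Tanaka→Section 2pm (77 points), Lindqvist→Section 3pm (61 points), Kapoor→Section 9am (65 points) — total 50+88+94+77+61+65 = 435 points.
Column-greedy (each section in turn goes to its best remaining student) gives 425 points, worse by 10.
Next-best assignment: Okafor→Section 4pm, Rivera→Section 11am, Santos→Section 10am, Tanaka→Section 2pm, Lindqvist→Section 3pm, Kapoor→Section 9am = 428 points.

Max total: 435 points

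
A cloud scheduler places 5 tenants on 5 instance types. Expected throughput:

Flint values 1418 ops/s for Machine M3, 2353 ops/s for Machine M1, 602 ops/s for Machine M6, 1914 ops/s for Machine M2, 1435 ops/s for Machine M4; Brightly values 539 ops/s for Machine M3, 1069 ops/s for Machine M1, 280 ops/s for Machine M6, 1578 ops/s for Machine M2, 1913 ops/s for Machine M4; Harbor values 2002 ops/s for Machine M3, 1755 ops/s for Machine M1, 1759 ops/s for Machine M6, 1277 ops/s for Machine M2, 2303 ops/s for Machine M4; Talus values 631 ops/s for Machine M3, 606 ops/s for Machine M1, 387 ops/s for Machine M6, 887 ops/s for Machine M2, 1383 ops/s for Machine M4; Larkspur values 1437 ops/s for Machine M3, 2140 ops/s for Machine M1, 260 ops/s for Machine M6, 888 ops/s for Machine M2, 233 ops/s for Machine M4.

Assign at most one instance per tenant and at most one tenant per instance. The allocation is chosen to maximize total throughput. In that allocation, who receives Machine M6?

Harbor receives Machine M6.

Treat this as an assignment problem: match each tenant to one instance.
Optimal: Flint→Machine M1 (2353 ops/s), Brightly→Machine M2 (1578 ops/s), Harbor→Machine M6 (1759 ops/s), Talus→Machine M4 (1383 ops/s), Larkspur→Machine M3 (1437 ops/s) — total 2353+1578+1759+1383+1437 = 8510 ops/s.
Column-greedy (each instance in turn goes to its best remaining tenant) gives 6553 ops/s, worse by 1957.
Harbor's own top instance is Machine M4 (2303 ops/s), but forcing Harbor→Machine M4 and reassigning the rest optimally gives only 8058 ops/s — worse by 452.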